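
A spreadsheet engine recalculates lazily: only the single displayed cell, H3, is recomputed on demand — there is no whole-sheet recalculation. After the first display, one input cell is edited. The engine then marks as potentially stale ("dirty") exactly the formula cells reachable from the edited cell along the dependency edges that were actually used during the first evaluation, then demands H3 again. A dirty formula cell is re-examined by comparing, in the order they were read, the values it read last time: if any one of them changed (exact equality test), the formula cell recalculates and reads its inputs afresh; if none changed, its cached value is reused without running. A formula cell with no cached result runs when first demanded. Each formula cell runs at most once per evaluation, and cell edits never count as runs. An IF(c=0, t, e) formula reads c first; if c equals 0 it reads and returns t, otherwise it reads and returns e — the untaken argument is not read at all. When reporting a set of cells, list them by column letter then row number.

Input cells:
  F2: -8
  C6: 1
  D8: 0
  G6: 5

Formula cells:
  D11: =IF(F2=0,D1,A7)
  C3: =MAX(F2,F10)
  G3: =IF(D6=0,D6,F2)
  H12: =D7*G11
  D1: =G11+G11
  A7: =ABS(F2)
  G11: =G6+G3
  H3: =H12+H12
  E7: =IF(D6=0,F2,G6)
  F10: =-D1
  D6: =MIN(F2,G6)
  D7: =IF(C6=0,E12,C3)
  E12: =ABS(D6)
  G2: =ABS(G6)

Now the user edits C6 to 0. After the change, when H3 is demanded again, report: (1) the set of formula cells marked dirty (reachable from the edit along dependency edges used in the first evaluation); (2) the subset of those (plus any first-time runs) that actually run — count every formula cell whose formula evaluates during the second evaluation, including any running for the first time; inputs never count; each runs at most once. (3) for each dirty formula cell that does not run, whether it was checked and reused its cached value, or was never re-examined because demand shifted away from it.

Marked dirty: D7, H3, H12.
Formula cells that run: D7, E12, H3, H12 — 4 in total.
Every dirty formula cell ran.
Key observation: a condition flipped, so demand reaches new nodes — E12 runs for the first time.

First evaluation (everything demanded from the output):
  D6 = MIN(-8, 5) = -8
  G3 = IF(D6=0: D6=-8 -> else branch F2) = -8
  G11 = 5 + -8 = -3
  D1 = -3 + -3 = -6
  F10 = -(-6) = 6
  C3 = MAX(-8, 6) = 6
  D7 = IF(C6=0: C6=1 -> else branch C3) = 6
  H12 = 6 * -3 = -18
  H3 = -18 + -18 = -36

Propagation after the edit:
  E12: demanded for the first time — runs, produces 8.
  D7: runs — C6 1->0; result 8.
  H12: runs — D7 6->8; result -24.
  H3: runs — H12 -18->-24; H12 -18->-24; result -48.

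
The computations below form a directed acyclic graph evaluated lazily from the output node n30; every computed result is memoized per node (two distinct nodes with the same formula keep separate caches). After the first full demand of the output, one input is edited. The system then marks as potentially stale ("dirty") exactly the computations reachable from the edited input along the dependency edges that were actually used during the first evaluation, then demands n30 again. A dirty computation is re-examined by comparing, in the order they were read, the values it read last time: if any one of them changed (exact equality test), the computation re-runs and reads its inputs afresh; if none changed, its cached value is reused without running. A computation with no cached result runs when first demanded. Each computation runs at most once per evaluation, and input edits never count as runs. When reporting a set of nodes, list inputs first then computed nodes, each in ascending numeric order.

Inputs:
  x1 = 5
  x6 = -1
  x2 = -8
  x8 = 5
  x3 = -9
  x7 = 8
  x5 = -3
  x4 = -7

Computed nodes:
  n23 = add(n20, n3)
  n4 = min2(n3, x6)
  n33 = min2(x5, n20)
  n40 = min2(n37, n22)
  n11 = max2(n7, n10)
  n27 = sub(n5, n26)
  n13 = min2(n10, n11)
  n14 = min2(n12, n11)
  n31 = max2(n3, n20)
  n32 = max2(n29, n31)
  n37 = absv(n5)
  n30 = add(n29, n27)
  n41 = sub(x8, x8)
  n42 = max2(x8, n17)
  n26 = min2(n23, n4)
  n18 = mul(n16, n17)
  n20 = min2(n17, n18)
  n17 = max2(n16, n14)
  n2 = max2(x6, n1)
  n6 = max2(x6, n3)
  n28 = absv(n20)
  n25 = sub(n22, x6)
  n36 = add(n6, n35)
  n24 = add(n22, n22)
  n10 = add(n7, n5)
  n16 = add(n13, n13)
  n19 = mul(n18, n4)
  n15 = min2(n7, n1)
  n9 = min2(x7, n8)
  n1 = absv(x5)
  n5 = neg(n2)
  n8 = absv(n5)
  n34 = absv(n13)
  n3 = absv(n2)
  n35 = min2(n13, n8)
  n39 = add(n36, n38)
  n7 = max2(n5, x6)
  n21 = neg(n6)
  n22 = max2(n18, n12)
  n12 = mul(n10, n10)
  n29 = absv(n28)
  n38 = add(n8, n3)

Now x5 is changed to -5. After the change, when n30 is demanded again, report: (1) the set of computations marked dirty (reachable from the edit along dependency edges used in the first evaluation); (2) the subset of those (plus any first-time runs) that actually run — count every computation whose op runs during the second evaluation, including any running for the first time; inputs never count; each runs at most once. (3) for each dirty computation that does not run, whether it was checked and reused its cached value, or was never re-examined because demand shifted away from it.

First demand of the output computes:
  n1 = absv(-3) = 3
  n2 = max2(-1, 3) = 3
  n3 = absv(3) = 3
  n4 = min2(3, -1) = -1
  n5 = neg(3) = -3
  n7 = max2(-3, -1) = -1
  n10 = add(-1, -3) = -4
  n11 = max2(-1, -4) = -1
  n12 = mul(-4, -4) = 16
  n13 = min2(-4, -1) = -4
  n14 = min2(16, -1) = -1
  n16 = add(-4, -4) = -8
  n17 = max2(-8, -1) = -1
  n18 = mul(-8, -1) = 8
  n20 = min2(-1, 8) = -1
  n23 = add(-1, 3) = 2
  n26 = min2(2, -1) = -1
  n27 = sub(-3, -1) = -2
  n28 = absv(-1) = 1
  n29 = absv(1) = 1
  n30 = add(1, -2) = -1

After the edit, cleaning proceeds:
  n1: a read changed (x5 -3->-5) — executes, giving 5.
  n2: a read changed (n1 3->5) — executes, giving 5.
  n3: a read changed (n2 3->5) — executes, giving 5.
  n4: a read changed (n3 3->5) — executes, giving -1 — identical to its old value.
  n5: a read changed (n2 3->5) — executes, giving -5.
  n7: a read changed (n5 -3->-5) — executes, giving -1 — identical to its old value.
  n10: a read changed (n5 -3->-5) — executes, giving -6.
  n11: a read changed (n10 -4->-6) — executes, giving -1 — identical to its old value.
  n12: a read changed (n10 -4->-6; n10 -4->-6) — executes, giving 36.
  n13: a read changed (n10 -4->-6) — executes, giving -6.
  n14: a read changed (n12 16->36) — executes, giving -1 — identical to its old value.
  n16: a read changed (n13 -4->-6; n13 -4->-6) — executes, giving -12.
  n17: a read changed (n16 -8->-12) — executes, giving -1 — identical to its old value.
  n18: a read changed (n16 -8->-12) — executes, giving 12.
  n20: a read changed (n18 8->12) — executes, giving -1 — identical to its old value.
  n23: a read changed (n3 3->5) — executes, giving 4.
  n26: a read changed (n23 2->4) — executes, giving -1 — identical to its old value.
  n27: a read changed (n5 -3->-5) — executes, giving -4.
  n28: dirty, but its reads are unchanged (n20 unchanged); cached 1 stands.
  n29: dirty, but its reads are unchanged (n28 unchanged); cached 1 stands.
  n30: a read changed (n27 -2->-4) — executes, giving -3.

Note where the cutoff bites: n28 is checked, finds nothing changed, and keeps its cache.

The edit dirties: n1, n2, n3, n4, n5, n7, n10, n11, n12, n13, n14, n16, n17, n18, n20, n23, n26, n27, n28, n29, n30.
19 computations run: n1, n2, n3, n4, n5, n7, n10, n11, n12, n13, n14, n16, n17, n18, n20, n23, n26, n27, n30.
Cache hits after checking: n28, n29.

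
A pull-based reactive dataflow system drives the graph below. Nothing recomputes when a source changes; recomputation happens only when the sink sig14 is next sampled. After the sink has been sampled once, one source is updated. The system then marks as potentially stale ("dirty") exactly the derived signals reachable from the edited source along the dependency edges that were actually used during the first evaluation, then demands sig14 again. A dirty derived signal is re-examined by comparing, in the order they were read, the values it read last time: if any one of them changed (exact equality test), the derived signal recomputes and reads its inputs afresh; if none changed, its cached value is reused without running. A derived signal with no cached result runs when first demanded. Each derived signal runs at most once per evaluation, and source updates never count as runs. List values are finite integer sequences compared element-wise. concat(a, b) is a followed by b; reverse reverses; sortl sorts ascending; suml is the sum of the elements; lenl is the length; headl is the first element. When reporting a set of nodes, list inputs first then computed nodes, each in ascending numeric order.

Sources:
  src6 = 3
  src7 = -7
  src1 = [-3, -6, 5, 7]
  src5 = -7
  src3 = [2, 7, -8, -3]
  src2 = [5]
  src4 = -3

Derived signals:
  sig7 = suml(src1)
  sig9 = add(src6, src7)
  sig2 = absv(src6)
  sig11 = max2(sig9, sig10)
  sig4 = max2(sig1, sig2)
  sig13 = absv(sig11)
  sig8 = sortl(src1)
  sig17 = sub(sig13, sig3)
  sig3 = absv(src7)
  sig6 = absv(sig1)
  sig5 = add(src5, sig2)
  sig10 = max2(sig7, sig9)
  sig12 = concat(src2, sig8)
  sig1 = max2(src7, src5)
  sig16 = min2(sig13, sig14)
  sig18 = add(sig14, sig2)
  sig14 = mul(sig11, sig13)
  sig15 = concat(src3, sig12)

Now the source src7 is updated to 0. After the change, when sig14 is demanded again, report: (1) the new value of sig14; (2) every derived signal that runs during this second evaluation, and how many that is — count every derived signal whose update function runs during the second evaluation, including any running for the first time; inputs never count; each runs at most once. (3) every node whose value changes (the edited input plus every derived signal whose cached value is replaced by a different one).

New value of sig14: 9.
Derived signals that run: sig9, sig10, sig11 — 3 in total.
Values that change: src7, sig9.
Key observation: the cutoff stops propagation at sig13 — its inputs' values are unchanged, so it reuses its cache.

First evaluation (everything demanded from the output):
  sig7 = suml([-3, -6, 5, 7]) = 3
  sig9 = add(3, -7) = -4
  sig10 = max2(3, -4) = 3
  sig11 = max2(-4, 3) = 3
  sig13 = absv(3) = 3
  sig14 = mul(3, 3) = 9

Propagation after the edit:
  sig9: runs — src7 -7->0; result 3.
  sig10: runs — sig9 -4->3; result 3 (same value as before).
  sig11: runs — sig9 -4->3; result 3 (same value as before).
  sig13: checked — values it read are unchanged (sig11 unchanged); reused cached 3 without running.
  sig14: checked — values it read are unchanged (sig11 unchanged, sig13 unchanged); reused cached 9 without running.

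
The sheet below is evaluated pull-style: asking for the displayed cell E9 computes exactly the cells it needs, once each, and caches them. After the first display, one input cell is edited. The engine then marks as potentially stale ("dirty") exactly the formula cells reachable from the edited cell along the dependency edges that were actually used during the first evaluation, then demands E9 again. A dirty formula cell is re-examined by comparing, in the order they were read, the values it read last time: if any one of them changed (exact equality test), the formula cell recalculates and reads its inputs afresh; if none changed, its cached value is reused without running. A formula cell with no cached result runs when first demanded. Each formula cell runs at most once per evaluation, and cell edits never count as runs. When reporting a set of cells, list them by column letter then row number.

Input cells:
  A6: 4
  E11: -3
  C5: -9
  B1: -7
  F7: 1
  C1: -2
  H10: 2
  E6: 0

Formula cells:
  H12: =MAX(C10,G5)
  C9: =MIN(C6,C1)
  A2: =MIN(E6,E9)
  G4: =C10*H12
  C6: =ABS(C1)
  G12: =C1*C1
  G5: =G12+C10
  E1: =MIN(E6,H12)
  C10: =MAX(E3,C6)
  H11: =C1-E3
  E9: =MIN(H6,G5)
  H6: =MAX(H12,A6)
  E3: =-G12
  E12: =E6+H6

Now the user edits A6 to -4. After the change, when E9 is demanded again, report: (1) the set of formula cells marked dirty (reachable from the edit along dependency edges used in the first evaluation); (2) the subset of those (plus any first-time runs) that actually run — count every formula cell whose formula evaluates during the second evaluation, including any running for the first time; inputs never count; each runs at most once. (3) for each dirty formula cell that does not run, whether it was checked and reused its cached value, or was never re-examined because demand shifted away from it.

First demand of the output computes:
  C6 = ABS(-2) = 2
  G12 = -2 * -2 = 4
  E3 = -(4) = -4
  C10 = MAX(-4, 2) = 2
  G5 = 4 + 2 = 6
  H12 = MAX(2, 6) = 6
  H6 = MAX(6, 4) = 6
  E9 = MIN(6, 6) = 6

After the edit, cleaning proceeds:
  H6: a read changed (A6 4->-4) — executes, giving 6 — identical to its old value.
  E9: dirty, but its reads are unchanged (H6 unchanged, G5 unchanged); cached 6 stands.

Note the absorption at H6: it re-runs yet its value is the same, leaving the output's value untouched.

The edit dirties: E9, H6.
1 formula cells run: H6.
Cache hits after checking: E9.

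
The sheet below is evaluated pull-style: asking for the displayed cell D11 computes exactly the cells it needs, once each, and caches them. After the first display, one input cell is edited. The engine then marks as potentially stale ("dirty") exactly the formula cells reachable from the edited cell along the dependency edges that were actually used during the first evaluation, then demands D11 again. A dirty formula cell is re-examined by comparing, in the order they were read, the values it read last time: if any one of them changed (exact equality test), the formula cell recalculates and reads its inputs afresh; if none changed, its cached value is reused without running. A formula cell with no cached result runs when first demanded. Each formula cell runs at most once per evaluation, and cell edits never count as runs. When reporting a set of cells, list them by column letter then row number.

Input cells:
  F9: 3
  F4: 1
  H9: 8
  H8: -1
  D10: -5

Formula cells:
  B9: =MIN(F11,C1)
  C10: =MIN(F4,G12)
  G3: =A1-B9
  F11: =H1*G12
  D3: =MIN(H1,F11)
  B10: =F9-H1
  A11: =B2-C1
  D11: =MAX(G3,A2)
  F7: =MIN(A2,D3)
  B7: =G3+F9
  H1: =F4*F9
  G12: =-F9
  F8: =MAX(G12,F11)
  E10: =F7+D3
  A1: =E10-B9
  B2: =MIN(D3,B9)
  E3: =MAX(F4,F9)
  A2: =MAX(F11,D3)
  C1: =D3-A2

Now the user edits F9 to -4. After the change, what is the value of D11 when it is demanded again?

First demand of the output computes:
  G12 = -(3) = -3
  H1 = 1 * 3 = 3
  F11 = 3 * -3 = -9
  D3 = MIN(3, -9) = -9
  A2 = MAX(-9, -9) = -9
  C1 = -9 - -9 = 0
  B9 = MIN(-9, 0) = -9
  F7 = MIN(-9, -9) = -9
  E10 = -9 + -9 = -18
  A1 = -18 - -9 = -9
  G3 = -9 - -9 = 0
  D11 = MAX(0, -9) = 0

After the edit, cleaning proceeds:
  G12: a read changed (F9 3->-4) — executes, giving 4.
  H1: a read changed (F9 3->-4) — executes, giving -4.
  F11: a read changed (H1 3->-4; G12 -3->4) — executes, giving -16.
  D3: a read changed (H1 3->-4; F11 -9->-16) — executes, giving -16.
  A2: a read changed (F11 -9->-16; D3 -9->-16) — executes, giving -16.
  C1: a read changed (D3 -9->-16; A2 -9->-16) — executes, giving 0 — identical to its old value.
  B9: a read changed (F11 -9->-16) — executes, giving -16.
  F7: a read changed (A2 -9->-16; D3 -9->-16) — executes, giving -16.
  E10: a read changed (F7 -9->-16; D3 -9->-16) — executes, giving -32.
  A1: a read changed (E10 -18->-32; B9 -9->-16) — executes, giving -16.
  G3: a read changed (A1 -9->-16; B9 -9->-16) — executes, giving 0 — identical to its old value.
  D11: a read changed (A2 -9->-16) — executes, giving 0 — identical to its old value.

Demanding D11 again yields 0.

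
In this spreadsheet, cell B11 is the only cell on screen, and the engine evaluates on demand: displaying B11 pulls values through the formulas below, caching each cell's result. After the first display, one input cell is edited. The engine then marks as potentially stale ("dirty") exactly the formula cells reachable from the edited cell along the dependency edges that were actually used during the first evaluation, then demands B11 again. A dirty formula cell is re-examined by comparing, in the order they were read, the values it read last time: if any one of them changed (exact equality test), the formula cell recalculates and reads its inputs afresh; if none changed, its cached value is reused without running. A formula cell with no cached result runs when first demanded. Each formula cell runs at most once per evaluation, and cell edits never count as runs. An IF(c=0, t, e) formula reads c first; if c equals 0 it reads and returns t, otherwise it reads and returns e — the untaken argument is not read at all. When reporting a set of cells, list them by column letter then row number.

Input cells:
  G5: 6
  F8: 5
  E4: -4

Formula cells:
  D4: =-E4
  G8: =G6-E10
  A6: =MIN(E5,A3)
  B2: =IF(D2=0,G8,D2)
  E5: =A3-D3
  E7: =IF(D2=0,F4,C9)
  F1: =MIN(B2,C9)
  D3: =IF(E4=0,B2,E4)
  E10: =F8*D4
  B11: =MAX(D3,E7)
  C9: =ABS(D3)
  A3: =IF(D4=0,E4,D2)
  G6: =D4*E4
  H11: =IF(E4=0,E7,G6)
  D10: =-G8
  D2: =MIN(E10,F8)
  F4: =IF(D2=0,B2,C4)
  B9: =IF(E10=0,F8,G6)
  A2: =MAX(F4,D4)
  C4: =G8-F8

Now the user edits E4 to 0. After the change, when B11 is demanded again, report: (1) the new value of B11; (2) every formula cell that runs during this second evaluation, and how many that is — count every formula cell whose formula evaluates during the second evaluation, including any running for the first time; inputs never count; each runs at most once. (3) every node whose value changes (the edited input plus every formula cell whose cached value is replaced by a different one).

Initial pass — values computed on the first demand:
  D3 = IF(E4=0: E4=-4 -> else branch E4) = -4
  C9 = ABS(-4) = 4
  D4 = -(-4) = 4
  E10 = 5 * 4 = 20
  D2 = MIN(20, 5) = 5
  E7 = IF(D2=0: D2=5 -> else branch C9) = 4
  B11 = MAX(-4, 4) = 4

Second demand — change propagation:
  D4: re-runs because E4 -4->0; new result 0.
  E10: re-runs because D4 4->0; new result 0.
  D2: re-runs because E10 20->0; new result 0.
  G6: newly demanded (no cache) — executes and yields 0.
  G8: newly demanded (no cache) — executes and yields 0.
  B2: newly demanded (no cache) — executes and yields 0.
  D3: re-runs because E4 -4->0; E4 -4->0; new result 0.
  C9: dirty yet unreached — the second evaluation never asks for it.
  F4: newly demanded (no cache) — executes and yields 0.
  E7: re-runs because D2 5->0; new result 0.
  B11: re-runs because D3 -4->0; E7 4->0; new result 0.

The important point: the flipped condition redirects demand; C9 is left stale, never re-checked.

B11 now evaluates to 0.
Run set: B2, B11, D2, D3, D4, E7, E10, F4, G6, G8 (10 run).
Changed values: B11, D2, D3, D4, E4, E7, E10.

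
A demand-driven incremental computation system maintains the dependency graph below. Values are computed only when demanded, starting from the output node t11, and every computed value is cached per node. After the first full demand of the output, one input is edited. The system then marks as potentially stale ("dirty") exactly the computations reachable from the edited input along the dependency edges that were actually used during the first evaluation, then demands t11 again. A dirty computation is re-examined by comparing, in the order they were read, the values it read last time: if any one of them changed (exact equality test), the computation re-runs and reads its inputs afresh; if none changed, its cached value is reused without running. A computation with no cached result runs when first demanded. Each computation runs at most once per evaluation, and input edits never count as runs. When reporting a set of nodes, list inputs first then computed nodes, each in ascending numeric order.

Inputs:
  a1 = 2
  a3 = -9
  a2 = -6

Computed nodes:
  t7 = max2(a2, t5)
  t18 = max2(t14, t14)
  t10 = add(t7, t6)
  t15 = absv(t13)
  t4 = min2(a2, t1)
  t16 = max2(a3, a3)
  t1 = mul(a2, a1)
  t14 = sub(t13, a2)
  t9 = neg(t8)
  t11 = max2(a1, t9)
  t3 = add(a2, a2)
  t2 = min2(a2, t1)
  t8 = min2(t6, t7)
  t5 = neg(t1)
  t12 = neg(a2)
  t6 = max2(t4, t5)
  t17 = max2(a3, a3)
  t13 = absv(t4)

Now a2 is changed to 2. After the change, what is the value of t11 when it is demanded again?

First evaluation (everything demanded from the output):
  t1 = mul(-6, 2) = -12
  t4 = min2(-6, -12) = -12
  t5 = neg(-12) = 12
  t6 = max2(-12, 12) = 12
  t7 = max2(-6, 12) = 12
  t8 = min2(12, 12) = 12
  t9 = neg(12) = -12
  t11 = max2(2, -12) = 2

Propagation after the edit:
  t1: runs — a2 -6->2; result 4.
  t4: runs — a2 -6->2; t1 -12->4; result 2.
  t5: runs — t1 -12->4; result -4.
  t6: runs — t4 -12->2; t5 12->-4; result 2.
  t7: runs — a2 -6->2; t5 12->-4; result 2.
  t8: runs — t6 12->2; t7 12->2; result 2.
  t9: runs — t8 12->2; result -2.
  t11: runs — t9 -12->-2; result 2 (same value as before).

New value of t11: 2.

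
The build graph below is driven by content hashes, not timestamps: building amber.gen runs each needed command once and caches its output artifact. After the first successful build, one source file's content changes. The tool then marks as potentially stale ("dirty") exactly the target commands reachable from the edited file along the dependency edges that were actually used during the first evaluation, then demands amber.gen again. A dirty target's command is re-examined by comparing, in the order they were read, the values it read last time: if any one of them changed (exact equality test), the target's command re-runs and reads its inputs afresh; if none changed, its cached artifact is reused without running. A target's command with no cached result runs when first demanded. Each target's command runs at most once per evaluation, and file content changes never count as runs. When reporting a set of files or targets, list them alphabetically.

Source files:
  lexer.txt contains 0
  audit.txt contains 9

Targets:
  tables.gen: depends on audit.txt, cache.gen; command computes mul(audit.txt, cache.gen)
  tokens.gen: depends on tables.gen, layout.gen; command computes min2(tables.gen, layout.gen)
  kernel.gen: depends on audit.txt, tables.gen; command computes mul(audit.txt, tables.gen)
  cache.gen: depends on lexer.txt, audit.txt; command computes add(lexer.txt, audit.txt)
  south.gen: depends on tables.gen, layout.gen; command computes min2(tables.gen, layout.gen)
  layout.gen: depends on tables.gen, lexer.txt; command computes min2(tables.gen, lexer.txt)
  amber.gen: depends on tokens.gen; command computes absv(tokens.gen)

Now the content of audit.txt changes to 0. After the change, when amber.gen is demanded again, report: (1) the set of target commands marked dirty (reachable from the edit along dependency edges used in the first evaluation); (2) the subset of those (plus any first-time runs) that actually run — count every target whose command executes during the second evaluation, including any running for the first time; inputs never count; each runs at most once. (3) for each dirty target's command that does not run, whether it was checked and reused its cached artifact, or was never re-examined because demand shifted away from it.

Initial pass — values computed on the first demand:
  cache.gen = add(0, 9) = 9
  tables.gen = mul(9, 9) = 81
  layout.gen = min2(81, 0) = 0
  tokens.gen = min2(81, 0) = 0
  amber.gen = absv(0) = 0

Second demand — change propagation:
  cache.gen: re-runs because audit.txt 9->0; new result 0.
  tables.gen: re-runs because audit.txt 9->0; cache.gen 9->0; new result 0.
  layout.gen: re-runs because tables.gen 81->0; new result 0 (unchanged).
  tokens.gen: re-runs because tables.gen 81->0; new result 0 (unchanged).
  amber.gen: re-examined; everything it read last time is the same (tokens.gen unchanged) — cache 0 kept, no run.

The important point: at amber.gen every value read last time is unchanged, so the dirty flag clears without a run.

Dirty set: amber.gen, cache.gen, layout.gen, tables.gen, tokens.gen.
Run set: cache.gen, layout.gen, tables.gen, tokens.gen (4 run).
Re-examined without running (cache reused): amber.gen.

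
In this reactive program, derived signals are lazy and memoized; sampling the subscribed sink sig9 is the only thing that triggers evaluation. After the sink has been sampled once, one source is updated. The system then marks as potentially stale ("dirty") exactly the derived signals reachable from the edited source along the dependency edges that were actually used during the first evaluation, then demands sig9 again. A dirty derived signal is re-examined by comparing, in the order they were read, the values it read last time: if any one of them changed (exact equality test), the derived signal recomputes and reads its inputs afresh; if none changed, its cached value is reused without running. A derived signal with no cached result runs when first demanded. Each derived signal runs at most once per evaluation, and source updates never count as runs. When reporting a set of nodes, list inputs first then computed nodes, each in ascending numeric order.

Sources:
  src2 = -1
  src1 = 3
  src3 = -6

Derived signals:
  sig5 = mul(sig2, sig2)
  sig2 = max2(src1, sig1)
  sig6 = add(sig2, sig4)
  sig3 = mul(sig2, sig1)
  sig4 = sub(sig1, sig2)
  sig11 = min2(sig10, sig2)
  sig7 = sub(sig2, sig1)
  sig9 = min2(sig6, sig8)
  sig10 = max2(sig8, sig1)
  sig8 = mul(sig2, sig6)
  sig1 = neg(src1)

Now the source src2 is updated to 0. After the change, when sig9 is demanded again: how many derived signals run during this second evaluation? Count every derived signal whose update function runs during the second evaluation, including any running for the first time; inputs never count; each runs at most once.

0 derived signals run: none.
Note the shortcut — nothing in the graph depends on src2 at all, so no recomputation happens.

First demand of the output computes:
  sig1 = neg(3) = -3
  sig2 = max2(3, -3) = 3
  sig4 = sub(-3, 3) = -6
  sig6 = add(3, -6) = -3
  sig8 = mul(3, -3) = -9
  sig9 = min2(-3, -9) = -9

After the edit, cleaning proceeds:
  no node depends on src2 at all; the second demand re-runs nothing.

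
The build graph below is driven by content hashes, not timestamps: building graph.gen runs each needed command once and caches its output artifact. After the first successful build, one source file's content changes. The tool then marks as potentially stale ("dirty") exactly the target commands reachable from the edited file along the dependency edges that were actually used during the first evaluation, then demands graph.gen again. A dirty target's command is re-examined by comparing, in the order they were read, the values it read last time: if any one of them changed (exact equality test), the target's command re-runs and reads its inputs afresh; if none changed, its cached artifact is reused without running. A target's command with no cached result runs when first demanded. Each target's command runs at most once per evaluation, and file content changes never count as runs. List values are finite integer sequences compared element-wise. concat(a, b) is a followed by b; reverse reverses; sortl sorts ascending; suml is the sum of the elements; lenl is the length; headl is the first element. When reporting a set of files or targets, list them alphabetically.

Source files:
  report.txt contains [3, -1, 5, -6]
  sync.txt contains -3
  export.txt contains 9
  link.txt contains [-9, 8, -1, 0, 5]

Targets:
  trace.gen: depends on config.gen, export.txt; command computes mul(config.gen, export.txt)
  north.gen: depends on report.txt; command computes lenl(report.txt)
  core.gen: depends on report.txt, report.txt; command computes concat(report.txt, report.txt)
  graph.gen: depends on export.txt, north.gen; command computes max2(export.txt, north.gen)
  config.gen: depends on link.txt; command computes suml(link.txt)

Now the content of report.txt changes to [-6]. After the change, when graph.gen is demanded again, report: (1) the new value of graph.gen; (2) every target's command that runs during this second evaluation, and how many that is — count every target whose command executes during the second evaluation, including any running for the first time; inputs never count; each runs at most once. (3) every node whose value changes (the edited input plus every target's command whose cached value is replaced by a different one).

Initial pass — values computed on the first demand:
  north.gen = lenl([3, -1, 5, -6]) = 4
  graph.gen = max2(9, 4) = 9

Second demand — change propagation:
  north.gen: re-runs because report.txt [3, -1, 5, -6]->[-6]; new result 1.
  graph.gen: re-runs because north.gen 4->1; new result 9 (unchanged).

graph.gen now evaluates to 9.
Run set: graph.gen, north.gen (2 run).
Changed values: north.gen, report.txt.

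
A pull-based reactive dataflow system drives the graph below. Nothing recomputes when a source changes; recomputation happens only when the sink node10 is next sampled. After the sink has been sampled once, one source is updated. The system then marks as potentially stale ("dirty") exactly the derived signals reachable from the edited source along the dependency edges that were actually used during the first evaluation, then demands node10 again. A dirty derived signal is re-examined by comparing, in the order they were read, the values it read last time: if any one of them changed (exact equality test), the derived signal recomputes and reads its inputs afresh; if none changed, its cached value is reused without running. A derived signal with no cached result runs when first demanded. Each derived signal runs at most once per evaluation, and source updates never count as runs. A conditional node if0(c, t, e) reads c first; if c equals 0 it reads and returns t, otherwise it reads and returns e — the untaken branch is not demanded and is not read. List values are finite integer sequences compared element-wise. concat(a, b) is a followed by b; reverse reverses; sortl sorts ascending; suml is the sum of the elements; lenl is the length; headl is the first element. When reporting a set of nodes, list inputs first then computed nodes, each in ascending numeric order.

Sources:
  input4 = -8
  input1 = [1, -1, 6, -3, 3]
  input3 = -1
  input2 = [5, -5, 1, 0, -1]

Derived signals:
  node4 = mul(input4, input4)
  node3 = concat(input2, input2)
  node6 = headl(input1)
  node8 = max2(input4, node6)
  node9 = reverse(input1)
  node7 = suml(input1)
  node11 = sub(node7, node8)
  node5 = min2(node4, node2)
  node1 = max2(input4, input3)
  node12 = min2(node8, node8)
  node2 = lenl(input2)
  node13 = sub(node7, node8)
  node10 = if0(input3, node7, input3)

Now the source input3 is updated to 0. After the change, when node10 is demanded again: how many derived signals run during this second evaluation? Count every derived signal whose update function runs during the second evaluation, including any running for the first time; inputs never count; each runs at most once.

First evaluation (everything demanded from the output):
  node10 = if0(input3=-1 -> else branch input3) = -1

Propagation after the edit:
  node7: demanded for the first time — runs, produces 6.
  node10: runs — input3 -1->0; input3 -1->0; result 6.

Key observation: a condition flipped, so demand reaches new nodes — node7 runs for the first time.

Derived signals that run: node7, node10 — 2 in total.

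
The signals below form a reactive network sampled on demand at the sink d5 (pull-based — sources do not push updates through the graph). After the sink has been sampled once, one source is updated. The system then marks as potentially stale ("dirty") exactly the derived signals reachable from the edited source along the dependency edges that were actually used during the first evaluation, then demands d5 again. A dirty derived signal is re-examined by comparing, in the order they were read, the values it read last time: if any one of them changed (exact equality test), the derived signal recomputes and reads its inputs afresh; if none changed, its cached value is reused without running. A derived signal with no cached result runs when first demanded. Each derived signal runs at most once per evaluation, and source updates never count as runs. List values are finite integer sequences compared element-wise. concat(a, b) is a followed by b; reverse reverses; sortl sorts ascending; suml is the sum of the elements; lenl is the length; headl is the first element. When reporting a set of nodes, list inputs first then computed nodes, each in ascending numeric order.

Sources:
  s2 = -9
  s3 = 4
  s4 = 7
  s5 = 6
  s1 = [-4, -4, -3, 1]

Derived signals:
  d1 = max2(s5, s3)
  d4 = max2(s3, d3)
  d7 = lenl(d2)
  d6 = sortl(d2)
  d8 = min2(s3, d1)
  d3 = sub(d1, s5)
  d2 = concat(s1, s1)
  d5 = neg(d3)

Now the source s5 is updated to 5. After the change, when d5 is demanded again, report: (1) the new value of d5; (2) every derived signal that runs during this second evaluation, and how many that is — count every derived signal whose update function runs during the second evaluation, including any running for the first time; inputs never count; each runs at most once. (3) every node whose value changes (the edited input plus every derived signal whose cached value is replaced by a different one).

d5 now evaluates to 0.
Run set: d1, d3 (2 run).
Changed values: s5, d1.
The important point: d3 recomputes to an identical value, and the output ends up unchanged.

Initial pass — values computed on the first demand:
  d1 = max2(6, 4) = 6
  d3 = sub(6, 6) = 0
  d5 = neg(0) = 0

Second demand — change propagation:
  d1: re-runs because s5 6->5; new result 5.
  d3: re-runs because d1 6->5; s5 6->5; new result 0 (unchanged).
  d5: re-examined; everything it read last time is the same (d3 unchanged) — cache 0 kept, no run.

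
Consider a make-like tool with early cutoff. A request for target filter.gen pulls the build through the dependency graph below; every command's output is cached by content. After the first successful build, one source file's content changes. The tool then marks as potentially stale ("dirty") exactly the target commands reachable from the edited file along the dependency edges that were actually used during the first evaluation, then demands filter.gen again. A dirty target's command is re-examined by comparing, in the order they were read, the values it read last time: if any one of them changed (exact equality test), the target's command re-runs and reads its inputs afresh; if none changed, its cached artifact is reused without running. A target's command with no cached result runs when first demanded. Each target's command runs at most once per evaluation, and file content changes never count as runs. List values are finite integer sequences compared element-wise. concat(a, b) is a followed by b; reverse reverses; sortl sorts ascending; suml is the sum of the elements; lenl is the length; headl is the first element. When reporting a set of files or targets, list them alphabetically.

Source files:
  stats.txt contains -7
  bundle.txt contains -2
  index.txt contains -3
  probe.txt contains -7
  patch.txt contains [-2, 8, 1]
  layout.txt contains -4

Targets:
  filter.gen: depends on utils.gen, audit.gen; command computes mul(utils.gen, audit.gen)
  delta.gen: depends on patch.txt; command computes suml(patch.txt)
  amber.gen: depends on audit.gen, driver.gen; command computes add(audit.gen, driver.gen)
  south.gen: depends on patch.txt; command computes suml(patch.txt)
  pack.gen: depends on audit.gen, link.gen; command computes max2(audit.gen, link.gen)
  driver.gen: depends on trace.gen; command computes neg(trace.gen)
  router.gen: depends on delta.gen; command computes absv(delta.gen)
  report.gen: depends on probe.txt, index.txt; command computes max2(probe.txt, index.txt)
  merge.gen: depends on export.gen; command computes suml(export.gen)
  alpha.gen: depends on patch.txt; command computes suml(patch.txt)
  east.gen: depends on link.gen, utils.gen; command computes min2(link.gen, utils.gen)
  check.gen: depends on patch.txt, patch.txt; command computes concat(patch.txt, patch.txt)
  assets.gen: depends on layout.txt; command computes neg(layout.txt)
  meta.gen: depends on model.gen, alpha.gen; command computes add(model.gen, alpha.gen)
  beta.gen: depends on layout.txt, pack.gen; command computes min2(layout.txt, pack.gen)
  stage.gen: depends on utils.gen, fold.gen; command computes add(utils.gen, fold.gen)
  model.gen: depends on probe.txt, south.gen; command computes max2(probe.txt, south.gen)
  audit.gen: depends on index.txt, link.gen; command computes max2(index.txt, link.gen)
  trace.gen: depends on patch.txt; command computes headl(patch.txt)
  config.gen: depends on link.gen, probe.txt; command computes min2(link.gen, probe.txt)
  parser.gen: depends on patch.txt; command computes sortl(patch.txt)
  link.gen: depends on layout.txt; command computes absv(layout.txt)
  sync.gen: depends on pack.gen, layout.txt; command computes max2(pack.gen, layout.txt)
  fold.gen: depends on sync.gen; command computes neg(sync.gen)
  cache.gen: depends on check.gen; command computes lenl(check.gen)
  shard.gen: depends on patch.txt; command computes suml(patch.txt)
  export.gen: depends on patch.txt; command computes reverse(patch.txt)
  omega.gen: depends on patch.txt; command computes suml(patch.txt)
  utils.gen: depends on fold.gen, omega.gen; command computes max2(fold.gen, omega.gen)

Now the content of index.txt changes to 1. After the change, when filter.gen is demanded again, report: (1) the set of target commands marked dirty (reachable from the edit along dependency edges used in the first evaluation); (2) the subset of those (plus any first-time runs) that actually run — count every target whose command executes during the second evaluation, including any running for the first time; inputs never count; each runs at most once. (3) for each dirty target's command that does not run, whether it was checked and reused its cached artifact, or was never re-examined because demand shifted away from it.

The edit dirties: audit.gen, filter.gen, fold.gen, pack.gen, sync.gen, utils.gen.
1 target commands run: audit.gen.
Cache hits after checking: filter.gen, fold.gen, pack.gen, sync.gen, utils.gen.
Note the absorption at audit.gen: it re-runs yet its value is the same, leaving the output's value untouched.

First demand of the output computes:
  link.gen = absv(-4) = 4
  audit.gen = max2(-3, 4) = 4
  omega.gen = suml([-2, 8, 1]) = 7
  pack.gen = max2(4, 4) = 4
  sync.gen = max2(4, -4) = 4
  fold.gen = neg(4) = -4
  utils.gen = max2(-4, 7) = 7
  filter.gen = mul(7, 4) = 28

After the edit, cleaning proceeds:
  audit.gen: a read changed (index.txt -3->1) — executes, giving 4 — identical to its old value.
  pack.gen: dirty, but its reads are unchanged (audit.gen unchanged, link.gen unchanged); cached 4 stands.
  sync.gen: dirty, but its reads are unchanged (pack.gen unchanged, layout.txt unchanged); cached 4 stands.
  fold.gen: dirty, but its reads are unchanged (sync.gen unchanged); cached -4 stands.
  utils.gen: dirty, but its reads are unchanged (fold.gen unchanged, omega.gen unchanged); cached 7 stands.
  filter.gen: dirty, but its reads are unchanged (utils.gen unchanged, audit.gen unchanged); cached 28 stands.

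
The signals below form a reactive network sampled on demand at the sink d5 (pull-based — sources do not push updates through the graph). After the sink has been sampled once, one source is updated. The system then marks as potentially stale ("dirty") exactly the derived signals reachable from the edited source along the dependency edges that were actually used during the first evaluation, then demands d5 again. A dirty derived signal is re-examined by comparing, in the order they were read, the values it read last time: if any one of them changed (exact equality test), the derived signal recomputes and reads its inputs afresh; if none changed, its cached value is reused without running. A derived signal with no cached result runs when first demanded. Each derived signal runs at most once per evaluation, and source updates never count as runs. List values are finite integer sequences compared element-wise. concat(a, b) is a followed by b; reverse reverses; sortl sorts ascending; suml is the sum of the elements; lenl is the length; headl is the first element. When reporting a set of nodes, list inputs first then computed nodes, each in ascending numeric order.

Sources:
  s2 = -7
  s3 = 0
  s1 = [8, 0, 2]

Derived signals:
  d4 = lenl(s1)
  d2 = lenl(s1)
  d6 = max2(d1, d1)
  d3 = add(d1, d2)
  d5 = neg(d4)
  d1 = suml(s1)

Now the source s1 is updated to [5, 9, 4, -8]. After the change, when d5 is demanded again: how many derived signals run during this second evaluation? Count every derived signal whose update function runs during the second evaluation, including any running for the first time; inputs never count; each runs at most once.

Initial pass — values computed on the first demand:
  d4 = lenl([8, 0, 2]) = 3
  d5 = neg(3) = -3

Second demand — change propagation:
  d4: re-runs because s1 [8, 0, 2]->[5, 9, 4, -8]; new result 4.
  d5: re-runs because d4 3->4; new result -4.

Run set: d4, d5 (2 run).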